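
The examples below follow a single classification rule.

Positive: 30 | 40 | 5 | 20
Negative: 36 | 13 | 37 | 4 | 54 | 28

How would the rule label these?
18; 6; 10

Negative, Negative, Positive

Checking candidate rules against both groups, what survives is: multiple of 5.
18 → 18 = 5·3 + 3 → Negative.
6 → 6 = 5·1 + 1 → Negative.
10 → 10 = 5·2 → Positive.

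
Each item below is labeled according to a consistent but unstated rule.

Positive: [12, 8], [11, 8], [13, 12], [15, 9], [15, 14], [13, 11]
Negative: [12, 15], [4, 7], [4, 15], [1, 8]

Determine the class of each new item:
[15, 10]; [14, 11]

The rule appears to be: first > second.
Positive: [15, 10], since 15 > 10. Positive: [14, 11], since 14 > 11.

Positive, Positive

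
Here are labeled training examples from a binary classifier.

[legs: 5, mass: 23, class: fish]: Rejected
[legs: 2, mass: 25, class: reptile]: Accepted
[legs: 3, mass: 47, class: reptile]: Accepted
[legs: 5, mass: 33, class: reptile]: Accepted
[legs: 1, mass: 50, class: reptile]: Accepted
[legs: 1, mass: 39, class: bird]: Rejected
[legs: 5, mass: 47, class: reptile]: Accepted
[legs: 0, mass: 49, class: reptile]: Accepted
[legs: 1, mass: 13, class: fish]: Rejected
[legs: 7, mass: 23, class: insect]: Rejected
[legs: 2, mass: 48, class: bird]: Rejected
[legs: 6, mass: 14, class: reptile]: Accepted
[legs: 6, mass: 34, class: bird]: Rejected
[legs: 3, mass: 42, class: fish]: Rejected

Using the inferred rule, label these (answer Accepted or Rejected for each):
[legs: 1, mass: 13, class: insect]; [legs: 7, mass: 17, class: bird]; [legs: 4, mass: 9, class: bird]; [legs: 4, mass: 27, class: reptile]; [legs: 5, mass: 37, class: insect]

Rejected, Rejected, Rejected, Accepted, Rejected

The classifier is using: class is reptile.
[legs: 1, mass: 13, class: insect] — class is insect, hence Rejected. [legs: 7, mass: 17, class: bird] — class is bird, hence Rejected. [legs: 4, mass: 9, class: bird] — class is bird, hence Rejected. [legs: 4, mass: 27, class: reptile] — class is reptile, hence Accepted. [legs: 5, mass: 37, class: insect] — class is insect, hence Rejected.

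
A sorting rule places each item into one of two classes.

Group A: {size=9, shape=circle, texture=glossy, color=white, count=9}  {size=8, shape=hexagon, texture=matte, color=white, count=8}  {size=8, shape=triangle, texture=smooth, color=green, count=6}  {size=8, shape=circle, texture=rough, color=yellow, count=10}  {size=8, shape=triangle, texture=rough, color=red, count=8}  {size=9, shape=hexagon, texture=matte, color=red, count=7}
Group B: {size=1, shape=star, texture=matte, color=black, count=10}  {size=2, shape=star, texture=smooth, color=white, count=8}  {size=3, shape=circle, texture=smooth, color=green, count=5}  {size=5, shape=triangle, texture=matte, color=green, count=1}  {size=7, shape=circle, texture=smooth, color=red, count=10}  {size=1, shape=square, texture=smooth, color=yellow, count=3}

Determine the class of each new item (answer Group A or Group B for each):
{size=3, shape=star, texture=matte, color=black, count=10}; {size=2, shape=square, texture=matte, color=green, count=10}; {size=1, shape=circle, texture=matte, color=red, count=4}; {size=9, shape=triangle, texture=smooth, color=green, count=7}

All 'Group A' examples share one property — size ≥ 8 — and every 'Group B' example lacks it.

Group B, Group B, Group B, Group A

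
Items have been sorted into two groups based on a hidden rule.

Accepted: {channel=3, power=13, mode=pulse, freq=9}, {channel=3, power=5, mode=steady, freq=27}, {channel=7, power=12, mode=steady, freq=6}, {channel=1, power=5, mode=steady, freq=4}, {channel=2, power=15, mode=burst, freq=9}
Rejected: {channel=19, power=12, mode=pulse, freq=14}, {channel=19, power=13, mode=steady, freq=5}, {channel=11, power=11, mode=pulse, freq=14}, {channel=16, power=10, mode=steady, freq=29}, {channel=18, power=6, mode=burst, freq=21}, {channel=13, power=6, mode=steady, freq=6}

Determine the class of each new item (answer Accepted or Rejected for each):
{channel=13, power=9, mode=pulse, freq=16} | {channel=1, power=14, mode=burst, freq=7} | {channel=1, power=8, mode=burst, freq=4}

Rejected, Accepted, Accepted

The classifier is using: channel ≤ 7.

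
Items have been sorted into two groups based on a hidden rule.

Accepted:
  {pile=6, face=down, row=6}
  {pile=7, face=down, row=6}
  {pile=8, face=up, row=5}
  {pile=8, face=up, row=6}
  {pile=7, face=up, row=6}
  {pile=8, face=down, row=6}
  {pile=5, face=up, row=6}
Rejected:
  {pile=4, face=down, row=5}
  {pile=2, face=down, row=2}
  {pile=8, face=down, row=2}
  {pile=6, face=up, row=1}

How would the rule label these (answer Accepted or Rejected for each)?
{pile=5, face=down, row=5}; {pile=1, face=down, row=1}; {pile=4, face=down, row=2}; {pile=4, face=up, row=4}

Accepted, Rejected, Rejected, Rejected

A rule that fits every label: row ≥ 5 AND pile ≥ 5 — true of each 'Accepted' example, false of each 'Rejected' one.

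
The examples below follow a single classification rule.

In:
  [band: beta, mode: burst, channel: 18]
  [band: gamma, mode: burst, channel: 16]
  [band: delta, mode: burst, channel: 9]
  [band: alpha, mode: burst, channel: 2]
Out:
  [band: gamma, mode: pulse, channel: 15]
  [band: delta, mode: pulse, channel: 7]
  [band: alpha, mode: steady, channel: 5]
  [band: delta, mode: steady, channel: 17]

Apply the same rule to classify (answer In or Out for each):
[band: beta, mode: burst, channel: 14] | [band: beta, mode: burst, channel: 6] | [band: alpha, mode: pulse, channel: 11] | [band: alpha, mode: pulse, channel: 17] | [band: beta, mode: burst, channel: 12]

In, In, Out, Out, In

Every 'In' example satisfies: mode is burst. None of the 'Out' examples do.
In: [band: beta, mode: burst, channel: 14], since mode is burst.
In: [band: beta, mode: burst, channel: 6], since mode is burst.
Out: [band: alpha, mode: pulse, channel: 11], since mode is pulse.
Out: [band: alpha, mode: pulse, channel: 17], since mode is pulse.
In: [band: beta, mode: burst, channel: 12], since mode is burst.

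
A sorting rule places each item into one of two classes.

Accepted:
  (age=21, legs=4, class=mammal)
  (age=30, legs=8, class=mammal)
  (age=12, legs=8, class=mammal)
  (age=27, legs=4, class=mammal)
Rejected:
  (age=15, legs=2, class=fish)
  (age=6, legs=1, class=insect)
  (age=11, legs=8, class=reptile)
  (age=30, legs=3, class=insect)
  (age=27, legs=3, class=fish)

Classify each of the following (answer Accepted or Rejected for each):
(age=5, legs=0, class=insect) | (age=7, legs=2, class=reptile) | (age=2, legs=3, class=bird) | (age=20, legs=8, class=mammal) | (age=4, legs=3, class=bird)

Rejected, Rejected, Rejected, Accepted, Rejected

The pattern is that an item is 'Accepted' exactly when: class is mammal.
(age=5, legs=0, class=insect) → class is insect → Rejected. (age=7, legs=2, class=reptile) → class is reptile → Rejected. (age=2, legs=3, class=bird) → class is bird → Rejected. (age=20, legs=8, class=mammal) → class is mammal → Accepted. (age=4, legs=3, class=bird) → class is bird → Rejected.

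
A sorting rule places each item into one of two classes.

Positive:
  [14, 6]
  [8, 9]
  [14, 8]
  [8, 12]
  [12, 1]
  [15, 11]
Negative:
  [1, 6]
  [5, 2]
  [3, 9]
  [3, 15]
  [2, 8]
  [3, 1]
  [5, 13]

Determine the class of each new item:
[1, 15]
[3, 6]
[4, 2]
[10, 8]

Rule: first ≥ 6. This holds for each 'Positive' example and fails for each 'Negative' one.
[1, 15]: first 1 — fails the rule, so Negative. [3, 6]: first 3 — fails the rule, so Negative. [4, 2]: first 4 — fails the rule, so Negative. [10, 8]: first 10 — qualifies, so Positive.

Negative, Negative, Negative, Positive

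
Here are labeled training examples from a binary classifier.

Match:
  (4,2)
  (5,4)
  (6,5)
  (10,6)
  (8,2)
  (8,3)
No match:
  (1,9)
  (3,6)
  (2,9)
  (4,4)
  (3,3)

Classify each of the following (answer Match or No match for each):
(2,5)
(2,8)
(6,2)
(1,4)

No match, No match, Match, No match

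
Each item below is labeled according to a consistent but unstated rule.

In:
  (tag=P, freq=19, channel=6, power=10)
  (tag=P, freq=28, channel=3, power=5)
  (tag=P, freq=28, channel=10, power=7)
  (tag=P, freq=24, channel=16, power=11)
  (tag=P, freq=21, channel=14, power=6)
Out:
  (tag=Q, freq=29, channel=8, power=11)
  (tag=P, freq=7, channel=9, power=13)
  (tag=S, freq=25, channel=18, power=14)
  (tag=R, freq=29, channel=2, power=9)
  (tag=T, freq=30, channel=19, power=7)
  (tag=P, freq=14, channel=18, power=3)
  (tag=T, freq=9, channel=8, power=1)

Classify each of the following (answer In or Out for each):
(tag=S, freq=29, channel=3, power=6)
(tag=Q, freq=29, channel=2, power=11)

Out, Out

One predicate separates the groups cleanly: tag is P AND freq ≥ 19.
Out: (tag=S, freq=29, channel=3, power=6), since tag is S, freq = 29. Out: (tag=Q, freq=29, channel=2, power=11), since tag is Q, freq = 29.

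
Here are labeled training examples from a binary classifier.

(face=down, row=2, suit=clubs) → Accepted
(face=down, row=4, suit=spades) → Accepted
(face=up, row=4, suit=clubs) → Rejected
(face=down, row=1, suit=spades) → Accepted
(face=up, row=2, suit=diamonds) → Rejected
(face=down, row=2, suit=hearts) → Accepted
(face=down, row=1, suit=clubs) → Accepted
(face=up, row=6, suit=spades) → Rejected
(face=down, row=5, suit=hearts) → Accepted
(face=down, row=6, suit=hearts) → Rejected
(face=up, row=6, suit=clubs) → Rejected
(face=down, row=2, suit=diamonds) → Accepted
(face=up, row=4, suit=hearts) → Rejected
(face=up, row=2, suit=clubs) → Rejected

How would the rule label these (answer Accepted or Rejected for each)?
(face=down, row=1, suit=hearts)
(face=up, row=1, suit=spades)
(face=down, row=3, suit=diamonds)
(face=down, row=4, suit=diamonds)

Every 'Accepted' example satisfies: face is down AND row ≤ 5. None of the 'Rejected' examples do.
(face=down, row=1, suit=hearts): Accepted (face is down, row = 1).
(face=up, row=1, suit=spades): Rejected (face is up, row = 1).
(face=down, row=3, suit=diamonds): Accepted (face is down, row = 3).
(face=down, row=4, suit=diamonds): Accepted (face is down, row = 4).

Accepted, Rejected, Accepted, Accepted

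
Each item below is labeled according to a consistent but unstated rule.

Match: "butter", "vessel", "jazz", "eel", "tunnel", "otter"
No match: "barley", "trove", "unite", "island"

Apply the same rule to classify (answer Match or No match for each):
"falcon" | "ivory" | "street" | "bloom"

A rule that fits every label: has a double letter — true of each 'Match' example, false of each 'No match' one.

No match, No match, Match, Match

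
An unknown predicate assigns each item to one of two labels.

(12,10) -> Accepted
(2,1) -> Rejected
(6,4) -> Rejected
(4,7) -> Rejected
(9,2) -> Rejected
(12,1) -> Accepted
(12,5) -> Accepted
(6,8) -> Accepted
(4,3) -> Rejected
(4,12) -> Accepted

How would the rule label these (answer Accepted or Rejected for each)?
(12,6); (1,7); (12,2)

Accepted, Rejected, Accepted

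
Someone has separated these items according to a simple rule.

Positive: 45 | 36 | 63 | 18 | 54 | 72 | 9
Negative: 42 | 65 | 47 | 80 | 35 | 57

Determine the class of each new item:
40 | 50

Negative, Negative

The distinguishing property — multiple of 9 — holds for all the 'Positive' cases and none of the 'Negative' cases.
40 → 40 = 9·4 + 4 → Negative. 50 → 50 = 9·5 + 5 → Negative.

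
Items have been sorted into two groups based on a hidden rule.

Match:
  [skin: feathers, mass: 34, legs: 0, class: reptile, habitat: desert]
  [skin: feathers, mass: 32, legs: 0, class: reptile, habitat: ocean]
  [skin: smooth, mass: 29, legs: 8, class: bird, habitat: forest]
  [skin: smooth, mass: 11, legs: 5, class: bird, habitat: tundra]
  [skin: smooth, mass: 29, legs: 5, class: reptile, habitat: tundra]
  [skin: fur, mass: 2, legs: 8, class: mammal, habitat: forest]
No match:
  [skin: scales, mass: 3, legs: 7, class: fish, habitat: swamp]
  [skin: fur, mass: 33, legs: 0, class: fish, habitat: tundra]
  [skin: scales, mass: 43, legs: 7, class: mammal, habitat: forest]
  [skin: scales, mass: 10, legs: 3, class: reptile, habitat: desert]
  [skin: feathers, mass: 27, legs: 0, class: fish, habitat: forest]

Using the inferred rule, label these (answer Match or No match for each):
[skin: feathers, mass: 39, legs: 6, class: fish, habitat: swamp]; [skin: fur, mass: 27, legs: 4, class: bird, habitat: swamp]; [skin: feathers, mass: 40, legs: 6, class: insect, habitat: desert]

No match, Match, Match

The simplest hypothesis consistent with all the labels is: skin is not scales AND class is not fish.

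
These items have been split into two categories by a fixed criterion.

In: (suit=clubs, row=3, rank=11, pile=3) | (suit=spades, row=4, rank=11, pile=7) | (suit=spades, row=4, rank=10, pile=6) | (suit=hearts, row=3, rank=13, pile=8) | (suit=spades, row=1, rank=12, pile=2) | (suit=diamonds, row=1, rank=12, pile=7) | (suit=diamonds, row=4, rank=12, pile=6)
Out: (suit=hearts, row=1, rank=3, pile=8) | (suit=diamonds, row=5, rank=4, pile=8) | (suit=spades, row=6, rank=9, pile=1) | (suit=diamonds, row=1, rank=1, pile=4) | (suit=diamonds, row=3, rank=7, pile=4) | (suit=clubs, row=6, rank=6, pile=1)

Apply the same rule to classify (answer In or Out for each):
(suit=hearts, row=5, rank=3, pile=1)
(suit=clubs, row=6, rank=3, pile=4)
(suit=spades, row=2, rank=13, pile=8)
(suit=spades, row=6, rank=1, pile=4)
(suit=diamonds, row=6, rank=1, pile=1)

Out, Out, In, Out, Out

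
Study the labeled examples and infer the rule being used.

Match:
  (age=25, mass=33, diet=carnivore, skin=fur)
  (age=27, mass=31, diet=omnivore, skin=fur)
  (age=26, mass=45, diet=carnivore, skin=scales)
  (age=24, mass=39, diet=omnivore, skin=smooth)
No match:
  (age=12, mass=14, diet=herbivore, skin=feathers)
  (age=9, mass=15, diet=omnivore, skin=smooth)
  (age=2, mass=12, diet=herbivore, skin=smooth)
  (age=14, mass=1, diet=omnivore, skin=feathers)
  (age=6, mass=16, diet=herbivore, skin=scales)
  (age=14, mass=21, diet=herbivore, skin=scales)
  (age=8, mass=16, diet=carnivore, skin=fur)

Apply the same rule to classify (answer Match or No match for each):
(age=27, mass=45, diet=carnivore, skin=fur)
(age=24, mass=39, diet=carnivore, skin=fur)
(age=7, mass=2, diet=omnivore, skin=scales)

One predicate separates the groups cleanly: age ≥ 24.

Match, Match, No match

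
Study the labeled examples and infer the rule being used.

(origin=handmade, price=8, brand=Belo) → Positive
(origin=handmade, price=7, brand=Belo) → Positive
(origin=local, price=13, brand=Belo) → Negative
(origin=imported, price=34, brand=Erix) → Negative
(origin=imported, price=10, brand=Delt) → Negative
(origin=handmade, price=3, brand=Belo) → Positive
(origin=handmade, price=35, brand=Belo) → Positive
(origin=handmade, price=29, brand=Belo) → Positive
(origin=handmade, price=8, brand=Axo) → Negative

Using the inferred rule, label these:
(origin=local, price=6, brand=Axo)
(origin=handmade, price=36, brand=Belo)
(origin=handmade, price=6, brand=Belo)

Negative, Positive, Positive

A rule that fits every label: origin is handmade AND brand is Belo — true of each 'Positive' example, false of each 'Negative' one.
Negative: (origin=local, price=6, brand=Axo), since origin is local, brand is Axo. Positive: (origin=handmade, price=36, brand=Belo), since origin is handmade, brand is Belo. Positive: (origin=handmade, price=6, brand=Belo), since origin is handmade, brand is Belo.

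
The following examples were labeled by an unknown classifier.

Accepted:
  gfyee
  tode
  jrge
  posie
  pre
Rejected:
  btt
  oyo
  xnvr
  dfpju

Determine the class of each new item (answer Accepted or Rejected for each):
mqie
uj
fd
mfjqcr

Accepted, Rejected, Rejected, Rejected

The common property of the 'Accepted' items is: contains 'e'. No 'Rejected' item has it.
Accepted: mqie, since has 'e'.
Rejected: uj, since no 'e'.
Rejected: fd, since no 'e'.
Rejected: mfjqcr, since no 'e'.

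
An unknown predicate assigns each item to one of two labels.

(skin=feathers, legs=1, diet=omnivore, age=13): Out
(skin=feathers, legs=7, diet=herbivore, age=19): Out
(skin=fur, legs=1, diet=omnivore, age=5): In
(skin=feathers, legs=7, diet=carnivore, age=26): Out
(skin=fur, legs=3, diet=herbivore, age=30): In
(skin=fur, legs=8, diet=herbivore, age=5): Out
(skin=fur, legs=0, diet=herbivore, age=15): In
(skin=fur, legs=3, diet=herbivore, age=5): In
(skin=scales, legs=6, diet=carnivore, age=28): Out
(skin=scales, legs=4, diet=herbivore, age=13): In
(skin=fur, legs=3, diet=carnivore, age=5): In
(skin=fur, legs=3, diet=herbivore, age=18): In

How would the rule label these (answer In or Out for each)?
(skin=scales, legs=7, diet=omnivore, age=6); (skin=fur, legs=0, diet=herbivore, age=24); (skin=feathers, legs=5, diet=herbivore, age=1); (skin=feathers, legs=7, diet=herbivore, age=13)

Out, In, Out, Out

All 'In' examples share one property — skin is not feathers AND legs ≤ 4 — and every 'Out' example lacks it.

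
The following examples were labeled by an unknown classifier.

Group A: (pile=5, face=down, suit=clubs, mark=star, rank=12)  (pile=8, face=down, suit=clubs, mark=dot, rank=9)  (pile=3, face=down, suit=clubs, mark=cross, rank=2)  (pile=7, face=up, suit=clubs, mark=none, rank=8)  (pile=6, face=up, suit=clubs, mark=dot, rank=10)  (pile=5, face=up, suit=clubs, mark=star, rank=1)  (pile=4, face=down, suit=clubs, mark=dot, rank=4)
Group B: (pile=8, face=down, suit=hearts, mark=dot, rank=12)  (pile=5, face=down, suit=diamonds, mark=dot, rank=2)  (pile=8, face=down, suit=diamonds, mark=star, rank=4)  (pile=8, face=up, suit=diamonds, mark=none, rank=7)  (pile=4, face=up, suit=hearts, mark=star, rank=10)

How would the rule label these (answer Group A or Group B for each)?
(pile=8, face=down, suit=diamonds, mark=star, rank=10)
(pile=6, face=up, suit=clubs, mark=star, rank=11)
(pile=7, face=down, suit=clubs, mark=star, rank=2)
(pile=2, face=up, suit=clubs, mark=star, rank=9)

The common property of the 'Group A' items is: suit is clubs. No 'Group B' item has it.
(pile=8, face=down, suit=diamonds, mark=star, rank=10): suit is diamonds — does not fit, so Group B.
(pile=6, face=up, suit=clubs, mark=star, rank=11): suit is clubs — satisfies this, so Group A.
(pile=7, face=down, suit=clubs, mark=star, rank=2): suit is clubs — satisfies this, so Group A.
(pile=2, face=up, suit=clubs, mark=star, rank=9): suit is clubs — satisfies this, so Group A.

Group B, Group A, Group A, Group A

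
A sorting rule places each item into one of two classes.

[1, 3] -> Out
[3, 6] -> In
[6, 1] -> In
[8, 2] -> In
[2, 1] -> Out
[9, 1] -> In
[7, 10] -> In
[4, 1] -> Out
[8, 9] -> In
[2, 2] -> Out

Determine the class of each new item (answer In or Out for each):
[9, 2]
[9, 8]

In, In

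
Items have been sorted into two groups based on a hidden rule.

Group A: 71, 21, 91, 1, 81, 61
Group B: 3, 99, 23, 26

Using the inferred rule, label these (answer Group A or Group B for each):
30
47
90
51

Group B, Group B, Group B, Group A

Looking at the examples, the only property every 'Group A' case has and every 'Group B' case lacks is: ends in digit 1.
30: last digit 0 — fails this test, so Group B.
47: last digit 7 — fails this test, so Group B.
90: last digit 0 — fails this test, so Group B.
51: last digit 1 — qualifies, so Group A.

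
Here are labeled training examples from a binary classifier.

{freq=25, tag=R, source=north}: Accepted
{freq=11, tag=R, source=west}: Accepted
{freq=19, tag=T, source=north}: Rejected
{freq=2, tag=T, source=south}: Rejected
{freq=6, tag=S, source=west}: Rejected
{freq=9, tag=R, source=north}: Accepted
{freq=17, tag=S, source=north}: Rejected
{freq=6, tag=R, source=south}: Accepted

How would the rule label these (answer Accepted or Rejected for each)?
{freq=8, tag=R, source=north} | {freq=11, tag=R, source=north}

Accepted, Accepted

The distinguishing property — tag is R — holds for all the 'Accepted' cases and none of the 'Rejected' cases.
{freq=8, tag=R, source=north} — tag is R, hence Accepted. {freq=11, tag=R, source=north} — tag is R, hence Accepted.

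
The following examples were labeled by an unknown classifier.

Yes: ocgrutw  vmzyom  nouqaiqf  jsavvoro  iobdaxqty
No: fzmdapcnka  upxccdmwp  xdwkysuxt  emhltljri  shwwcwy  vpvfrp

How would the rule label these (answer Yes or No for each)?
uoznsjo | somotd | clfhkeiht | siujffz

Yes, Yes, No, No

The pattern is that an item is 'Yes' exactly when: contains 'o'.
uoznsjo → has 'o' → Yes. somotd → has 'o' → Yes. clfhkeiht → no 'o' → No. siujffz → no 'o' → No.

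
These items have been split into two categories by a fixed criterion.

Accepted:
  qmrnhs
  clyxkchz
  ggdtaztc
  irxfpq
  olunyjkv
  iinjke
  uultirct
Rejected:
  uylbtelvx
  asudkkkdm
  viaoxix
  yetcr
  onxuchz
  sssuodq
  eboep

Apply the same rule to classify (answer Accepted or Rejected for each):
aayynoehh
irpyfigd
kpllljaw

Rule: even length. This holds for each 'Accepted' example and fails for each 'Rejected' one.

Rejected, Accepted, Accepted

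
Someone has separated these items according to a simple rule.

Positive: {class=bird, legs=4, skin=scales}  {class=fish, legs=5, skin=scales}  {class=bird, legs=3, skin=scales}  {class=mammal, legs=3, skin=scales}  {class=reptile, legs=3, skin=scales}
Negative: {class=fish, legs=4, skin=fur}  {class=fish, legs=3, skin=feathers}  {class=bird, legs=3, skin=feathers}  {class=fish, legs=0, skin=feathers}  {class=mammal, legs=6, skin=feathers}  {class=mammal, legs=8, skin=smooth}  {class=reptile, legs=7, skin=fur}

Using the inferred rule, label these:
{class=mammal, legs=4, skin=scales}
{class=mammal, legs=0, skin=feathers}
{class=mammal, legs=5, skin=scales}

Positive, Negative, Positive

'Positive' ⟺ skin is scales.
Positive: {class=mammal, legs=4, skin=scales}, since skin is scales. Negative: {class=mammal, legs=0, skin=feathers}, since skin is feathers. Positive: {class=mammal, legs=5, skin=scales}, since skin is scales.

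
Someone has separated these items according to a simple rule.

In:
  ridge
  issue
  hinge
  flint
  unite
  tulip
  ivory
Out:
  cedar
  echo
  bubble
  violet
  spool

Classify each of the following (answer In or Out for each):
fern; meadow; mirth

The distinguishing property — odd length AND contains 'i' — holds for all the 'In' cases and none of the 'Out' cases.

Out, Out, In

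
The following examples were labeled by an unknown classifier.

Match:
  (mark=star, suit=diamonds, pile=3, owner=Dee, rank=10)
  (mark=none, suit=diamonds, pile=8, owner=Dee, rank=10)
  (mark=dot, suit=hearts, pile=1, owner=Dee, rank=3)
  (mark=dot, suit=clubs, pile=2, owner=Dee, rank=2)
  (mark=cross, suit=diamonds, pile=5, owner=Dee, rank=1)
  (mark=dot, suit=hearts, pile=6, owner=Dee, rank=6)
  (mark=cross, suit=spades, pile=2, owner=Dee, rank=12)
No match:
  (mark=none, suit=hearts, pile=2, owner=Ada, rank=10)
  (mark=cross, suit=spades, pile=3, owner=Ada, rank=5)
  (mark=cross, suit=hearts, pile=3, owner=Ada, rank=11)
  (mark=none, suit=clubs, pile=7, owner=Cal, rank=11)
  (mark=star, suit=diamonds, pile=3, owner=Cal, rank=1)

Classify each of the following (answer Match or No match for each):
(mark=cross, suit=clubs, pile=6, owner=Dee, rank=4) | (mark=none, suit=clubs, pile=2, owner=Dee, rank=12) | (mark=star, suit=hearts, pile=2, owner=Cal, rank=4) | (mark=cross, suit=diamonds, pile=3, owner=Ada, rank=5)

One predicate separates the groups cleanly: owner is Dee.
(mark=cross, suit=clubs, pile=6, owner=Dee, rank=4): owner is Dee, qualifies → Match.
(mark=none, suit=clubs, pile=2, owner=Dee, rank=12): owner is Dee, qualifies → Match.
(mark=star, suit=hearts, pile=2, owner=Cal, rank=4): owner is Cal, doesn't qualify → No match.
(mark=cross, suit=diamonds, pile=3, owner=Ada, rank=5): owner is Ada, doesn't qualify → No match.

Match, Match, No match, No match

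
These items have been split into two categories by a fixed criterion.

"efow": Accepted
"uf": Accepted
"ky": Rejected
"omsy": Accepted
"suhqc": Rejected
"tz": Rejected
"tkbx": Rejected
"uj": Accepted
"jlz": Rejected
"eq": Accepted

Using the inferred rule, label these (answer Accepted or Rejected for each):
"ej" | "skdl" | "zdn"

Accepted, Rejected, Rejected

'Accepted' ⟺ starts with a vowel.
"ej": starts with 'e', fits → Accepted.
"skdl": starts with 's', doesn't match → Rejected.
"zdn": starts with 'z', doesn't match → Rejected.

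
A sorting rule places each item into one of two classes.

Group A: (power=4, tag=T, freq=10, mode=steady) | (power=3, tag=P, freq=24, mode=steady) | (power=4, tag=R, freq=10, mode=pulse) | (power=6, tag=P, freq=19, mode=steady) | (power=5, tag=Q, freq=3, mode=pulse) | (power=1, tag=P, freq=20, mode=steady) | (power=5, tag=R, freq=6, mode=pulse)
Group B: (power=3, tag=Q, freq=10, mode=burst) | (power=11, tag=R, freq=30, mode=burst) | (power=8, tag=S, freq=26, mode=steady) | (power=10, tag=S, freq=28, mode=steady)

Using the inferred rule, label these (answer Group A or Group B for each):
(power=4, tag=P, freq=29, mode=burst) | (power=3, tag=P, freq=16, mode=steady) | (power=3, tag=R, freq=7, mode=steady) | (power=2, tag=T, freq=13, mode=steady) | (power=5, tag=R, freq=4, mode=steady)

The distinguishing property — mode is not burst AND freq ≤ 24 — holds for all the 'Group A' cases and none of the 'Group B' cases.
(power=4, tag=P, freq=29, mode=burst) — mode is burst, freq = 29, hence Group B. (power=3, tag=P, freq=16, mode=steady) — mode is steady, freq = 16, hence Group A. (power=3, tag=R, freq=7, mode=steady) — mode is steady, freq = 7, hence Group A. (power=2, tag=T, freq=13, mode=steady) — mode is steady, freq = 13, hence Group A. (power=5, tag=R, freq=4, mode=steady) — mode is steady, freq = 4, hence Group A.

Group B, Group A, Group A, Group A, Group A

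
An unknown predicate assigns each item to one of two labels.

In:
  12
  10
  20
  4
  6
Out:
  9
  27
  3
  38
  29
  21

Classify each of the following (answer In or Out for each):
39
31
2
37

The simplest hypothesis consistent with all the labels is: even AND at most 20.
39 → 39 is odd, 39 > 20 → Out.
31 → 31 is odd, 31 > 20 → Out.
2 → 2 is even, 2 ≤ 20 → In.
37 → 37 is odd, 37 > 20 → Out.

Out, Out, In, Out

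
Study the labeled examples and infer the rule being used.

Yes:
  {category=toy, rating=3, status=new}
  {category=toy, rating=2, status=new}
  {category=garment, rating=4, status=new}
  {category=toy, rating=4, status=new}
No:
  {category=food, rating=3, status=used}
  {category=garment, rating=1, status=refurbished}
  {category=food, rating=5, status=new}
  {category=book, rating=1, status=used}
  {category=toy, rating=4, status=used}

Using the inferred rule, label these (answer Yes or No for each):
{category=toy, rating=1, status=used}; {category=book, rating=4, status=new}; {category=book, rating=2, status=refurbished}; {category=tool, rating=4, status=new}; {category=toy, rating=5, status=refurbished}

The classifier is using: status is new AND rating ≤ 4.
{category=toy, rating=1, status=used}: status is used, rating = 1, doesn't match → No. {category=book, rating=4, status=new}: status is new, rating = 4, passes → Yes. {category=book, rating=2, status=refurbished}: status is refurbished, rating = 2, doesn't match → No. {category=tool, rating=4, status=new}: status is new, rating = 4, passes → Yes. {category=toy, rating=5, status=refurbished}: status is refurbished, rating = 5, doesn't match → No.

No, Yes, No, Yes, No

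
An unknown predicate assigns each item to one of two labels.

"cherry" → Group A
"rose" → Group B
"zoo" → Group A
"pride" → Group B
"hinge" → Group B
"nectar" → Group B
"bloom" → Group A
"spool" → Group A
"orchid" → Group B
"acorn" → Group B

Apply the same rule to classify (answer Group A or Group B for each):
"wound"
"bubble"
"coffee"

Group B, Group A, Group A

All 'Group A' examples share one property — has a double letter — and every 'Group B' example lacks it.
"wound": no doubled letter, does not satisfy this → Group B. "bubble": 'bb' doubled, meets the rule → Group A. "coffee": 'ff' doubled, meets the rule → Group A.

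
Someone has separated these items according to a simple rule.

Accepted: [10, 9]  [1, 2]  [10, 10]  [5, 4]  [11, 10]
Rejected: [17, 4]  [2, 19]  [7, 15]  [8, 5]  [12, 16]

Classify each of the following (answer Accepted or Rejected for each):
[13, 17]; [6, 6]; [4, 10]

A rule that fits every label: |first − second| ≤ 1 — true of each 'Accepted' example, false of each 'Rejected' one.
[13, 17]: |13−17| = 4, doesn't match → Rejected.
[6, 6]: |6−6| = 0, checks out → Accepted.
[4, 10]: |4−10| = 6, doesn't match → Rejected.

Rejected, Accepted, Rejected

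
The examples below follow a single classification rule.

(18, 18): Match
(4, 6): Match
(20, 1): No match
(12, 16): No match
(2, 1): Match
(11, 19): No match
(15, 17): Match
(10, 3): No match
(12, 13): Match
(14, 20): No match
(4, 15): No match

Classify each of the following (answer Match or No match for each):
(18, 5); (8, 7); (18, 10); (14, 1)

No match, Match, No match, No match

The pattern is that an item is 'Match' exactly when: |first − second| ≤ 2.
(18, 5): No match (|18−5| = 13).
(8, 7): Match (|8−7| = 1).
(18, 10): No match (|18−10| = 8).
(14, 1): No match (|14−1| = 13).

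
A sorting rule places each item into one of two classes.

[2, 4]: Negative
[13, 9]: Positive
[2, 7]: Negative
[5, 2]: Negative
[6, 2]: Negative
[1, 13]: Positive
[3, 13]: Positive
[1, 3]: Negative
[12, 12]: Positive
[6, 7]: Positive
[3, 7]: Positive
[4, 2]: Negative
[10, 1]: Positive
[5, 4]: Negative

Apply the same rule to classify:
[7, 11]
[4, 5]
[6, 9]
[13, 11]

Positive, Negative, Positive, Positive

The pattern is that an item is 'Positive' exactly when: sum ≥ 10.
[7, 11]: Positive (7+11 = 18).
[4, 5]: Negative (4+5 = 9).
[6, 9]: Positive (6+9 = 15).
[13, 11]: Positive (13+11 = 24).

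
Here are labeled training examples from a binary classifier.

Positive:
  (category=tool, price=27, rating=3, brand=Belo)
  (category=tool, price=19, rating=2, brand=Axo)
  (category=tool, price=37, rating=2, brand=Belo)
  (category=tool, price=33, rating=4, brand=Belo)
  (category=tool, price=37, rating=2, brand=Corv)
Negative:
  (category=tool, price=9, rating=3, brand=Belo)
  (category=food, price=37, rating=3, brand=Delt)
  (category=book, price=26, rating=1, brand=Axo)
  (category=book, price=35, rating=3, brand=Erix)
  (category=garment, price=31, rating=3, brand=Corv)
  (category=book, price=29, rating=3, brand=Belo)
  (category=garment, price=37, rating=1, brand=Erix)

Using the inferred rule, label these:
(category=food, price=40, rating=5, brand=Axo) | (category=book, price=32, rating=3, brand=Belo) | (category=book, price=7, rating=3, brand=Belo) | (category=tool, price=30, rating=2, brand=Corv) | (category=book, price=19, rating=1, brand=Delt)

Rule: category is tool AND price ≥ 19. This holds for each 'Positive' example and fails for each 'Negative' one.

Negative, Negative, Negative, Positive, Negative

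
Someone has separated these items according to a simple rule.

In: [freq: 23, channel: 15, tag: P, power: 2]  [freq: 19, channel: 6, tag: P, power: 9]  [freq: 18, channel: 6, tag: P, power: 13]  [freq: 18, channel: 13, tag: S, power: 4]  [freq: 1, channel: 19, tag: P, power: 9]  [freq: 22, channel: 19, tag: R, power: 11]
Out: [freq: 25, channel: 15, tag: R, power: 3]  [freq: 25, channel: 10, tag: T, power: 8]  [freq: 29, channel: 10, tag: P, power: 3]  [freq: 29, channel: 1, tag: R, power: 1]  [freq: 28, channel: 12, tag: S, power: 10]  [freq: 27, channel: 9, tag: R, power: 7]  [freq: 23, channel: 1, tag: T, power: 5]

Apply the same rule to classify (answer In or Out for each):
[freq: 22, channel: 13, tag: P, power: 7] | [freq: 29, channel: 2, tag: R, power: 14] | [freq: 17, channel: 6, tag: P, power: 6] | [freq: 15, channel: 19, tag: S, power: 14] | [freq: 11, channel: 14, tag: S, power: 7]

Every 'In' example satisfies: freq ≤ 23 AND channel ≥ 6. None of the 'Out' examples do.

In, Out, In, In, In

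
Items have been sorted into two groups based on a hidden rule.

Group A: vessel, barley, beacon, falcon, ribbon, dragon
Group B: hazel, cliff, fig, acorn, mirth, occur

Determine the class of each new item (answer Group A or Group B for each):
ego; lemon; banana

Group B, Group B, Group A

Rule: even length. This holds for each 'Group A' example and fails for each 'Group B' one.
ego: length 3 — fails this test, so Group B.
lemon: length 5 — fails this test, so Group B.
banana: length 6 — checks out, so Group A.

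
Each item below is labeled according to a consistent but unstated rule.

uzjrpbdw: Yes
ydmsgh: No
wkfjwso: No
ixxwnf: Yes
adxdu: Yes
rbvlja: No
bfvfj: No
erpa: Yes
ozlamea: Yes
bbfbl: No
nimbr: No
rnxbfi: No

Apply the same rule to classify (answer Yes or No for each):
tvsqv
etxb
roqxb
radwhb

No, Yes, No, No

Rule: starts with a vowel. This holds for each 'Yes' example and fails for each 'No' one.
tvsqv: starts with 't', doesn't qualify → No.
etxb: starts with 'e', fits → Yes.
roqxb: starts with 'r', doesn't qualify → No.
radwhb: starts with 'r', doesn't qualify → No.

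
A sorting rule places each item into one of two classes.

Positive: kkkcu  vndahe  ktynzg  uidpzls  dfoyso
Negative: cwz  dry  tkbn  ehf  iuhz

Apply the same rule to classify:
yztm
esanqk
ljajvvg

The distinguishing property — length ≥ 5 — holds for all the 'Positive' cases and none of the 'Negative' cases.

Negative, Positive, Positive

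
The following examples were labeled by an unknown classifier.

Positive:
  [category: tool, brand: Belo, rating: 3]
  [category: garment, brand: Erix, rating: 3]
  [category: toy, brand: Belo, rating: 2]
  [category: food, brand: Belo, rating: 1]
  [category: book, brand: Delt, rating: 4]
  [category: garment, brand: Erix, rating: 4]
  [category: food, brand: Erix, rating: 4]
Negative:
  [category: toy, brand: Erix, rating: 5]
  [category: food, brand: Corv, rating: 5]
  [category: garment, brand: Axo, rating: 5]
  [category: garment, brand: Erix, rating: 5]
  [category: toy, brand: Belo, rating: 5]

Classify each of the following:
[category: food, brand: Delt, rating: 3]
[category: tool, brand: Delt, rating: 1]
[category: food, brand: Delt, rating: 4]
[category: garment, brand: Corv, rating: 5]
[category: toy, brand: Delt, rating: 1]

The simplest hypothesis consistent with all the labels is: rating ≤ 4.
[category: food, brand: Delt, rating: 3]: rating = 3, passes → Positive.
[category: tool, brand: Delt, rating: 1]: rating = 1, passes → Positive.
[category: food, brand: Delt, rating: 4]: rating = 4, passes → Positive.
[category: garment, brand: Corv, rating: 5]: rating = 5, does not satisfy this → Negative.
[category: toy, brand: Delt, rating: 1]: rating = 1, passes → Positive.

Positive, Positive, Positive, Negative, Positive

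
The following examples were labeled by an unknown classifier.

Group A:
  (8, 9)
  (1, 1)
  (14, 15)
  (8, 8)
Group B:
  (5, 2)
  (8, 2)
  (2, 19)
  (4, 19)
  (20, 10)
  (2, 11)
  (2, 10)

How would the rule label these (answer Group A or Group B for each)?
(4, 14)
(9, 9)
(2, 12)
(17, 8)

The distinguishing property — |first − second| ≤ 1 — holds for all the 'Group A' cases and none of the 'Group B' cases.
(4, 14): |4−14| = 10, lacks this property → Group B.
(9, 9): |9−9| = 0, has this property → Group A.
(2, 12): |2−12| = 10, lacks this property → Group B.
(17, 8): |17−8| = 9, lacks this property → Group B.

Group B, Group A, Group B, Group B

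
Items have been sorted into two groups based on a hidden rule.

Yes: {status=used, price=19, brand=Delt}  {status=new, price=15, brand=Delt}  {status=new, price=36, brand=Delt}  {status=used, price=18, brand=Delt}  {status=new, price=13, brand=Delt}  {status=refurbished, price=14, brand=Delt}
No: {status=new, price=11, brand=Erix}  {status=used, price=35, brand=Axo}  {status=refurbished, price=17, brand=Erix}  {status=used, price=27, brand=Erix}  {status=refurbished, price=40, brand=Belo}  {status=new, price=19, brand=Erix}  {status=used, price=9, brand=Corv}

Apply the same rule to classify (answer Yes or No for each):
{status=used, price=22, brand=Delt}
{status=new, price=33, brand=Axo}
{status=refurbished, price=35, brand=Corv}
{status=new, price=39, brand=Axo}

Yes, No, No, No

Checking candidate rules against both groups, what survives is: brand is Delt.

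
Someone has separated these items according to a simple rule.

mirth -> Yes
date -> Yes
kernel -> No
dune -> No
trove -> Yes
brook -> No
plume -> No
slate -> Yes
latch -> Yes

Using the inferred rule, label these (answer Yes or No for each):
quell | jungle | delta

No, No, Yes

Every 'Yes' example satisfies: contains 't'. None of the 'No' examples do.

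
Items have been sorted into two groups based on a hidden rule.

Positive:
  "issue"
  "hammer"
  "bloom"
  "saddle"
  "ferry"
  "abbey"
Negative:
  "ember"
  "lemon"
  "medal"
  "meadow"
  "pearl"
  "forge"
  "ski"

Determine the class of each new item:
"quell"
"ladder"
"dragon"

All 'Positive' examples share one property — has a double letter — and every 'Negative' example lacks it.
"quell" → 'll' doubled → Positive.
"ladder" → 'dd' doubled → Positive.
"dragon" → no doubled letter → Negative.

Positive, Positive, Negative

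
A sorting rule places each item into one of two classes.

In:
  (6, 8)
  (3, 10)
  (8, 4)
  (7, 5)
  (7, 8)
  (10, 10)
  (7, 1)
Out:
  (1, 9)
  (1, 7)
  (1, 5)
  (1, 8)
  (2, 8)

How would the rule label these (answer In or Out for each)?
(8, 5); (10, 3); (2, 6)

In, In, Out

'In' ⟺ first ≥ 3.
(8, 5) → first 8 → In.
(10, 3) → first 10 → In.
(2, 6) → first 2 → Out.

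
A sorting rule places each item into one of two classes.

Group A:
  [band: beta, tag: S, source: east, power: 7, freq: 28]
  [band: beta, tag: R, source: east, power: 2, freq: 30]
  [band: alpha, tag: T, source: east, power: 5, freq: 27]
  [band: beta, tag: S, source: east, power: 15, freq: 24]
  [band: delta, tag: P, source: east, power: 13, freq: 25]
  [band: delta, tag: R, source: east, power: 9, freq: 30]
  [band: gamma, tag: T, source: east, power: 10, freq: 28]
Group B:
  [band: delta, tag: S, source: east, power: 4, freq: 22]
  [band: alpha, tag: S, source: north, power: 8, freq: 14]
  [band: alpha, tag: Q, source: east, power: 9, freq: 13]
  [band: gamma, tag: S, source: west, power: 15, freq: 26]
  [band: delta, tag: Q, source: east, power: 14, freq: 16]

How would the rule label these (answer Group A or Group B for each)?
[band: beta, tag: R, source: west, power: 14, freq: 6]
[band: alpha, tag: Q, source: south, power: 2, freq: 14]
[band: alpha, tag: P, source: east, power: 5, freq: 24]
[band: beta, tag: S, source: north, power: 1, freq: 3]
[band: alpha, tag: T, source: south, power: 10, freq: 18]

Group B, Group B, Group A, Group B, Group B

The rule appears to be: source is east AND freq ≥ 24.
[band: beta, tag: R, source: west, power: 14, freq: 6] — source is west, freq = 6, hence Group B. [band: alpha, tag: Q, source: south, power: 2, freq: 14] — source is south, freq = 14, hence Group B. [band: alpha, tag: P, source: east, power: 5, freq: 24] — source is east, freq = 24, hence Group A. [band: beta, tag: S, source: north, power: 1, freq: 3] — source is north, freq = 3, hence Group B. [band: alpha, tag: T, source: south, power: 10, freq: 18] — source is south, freq = 18, hence Group B.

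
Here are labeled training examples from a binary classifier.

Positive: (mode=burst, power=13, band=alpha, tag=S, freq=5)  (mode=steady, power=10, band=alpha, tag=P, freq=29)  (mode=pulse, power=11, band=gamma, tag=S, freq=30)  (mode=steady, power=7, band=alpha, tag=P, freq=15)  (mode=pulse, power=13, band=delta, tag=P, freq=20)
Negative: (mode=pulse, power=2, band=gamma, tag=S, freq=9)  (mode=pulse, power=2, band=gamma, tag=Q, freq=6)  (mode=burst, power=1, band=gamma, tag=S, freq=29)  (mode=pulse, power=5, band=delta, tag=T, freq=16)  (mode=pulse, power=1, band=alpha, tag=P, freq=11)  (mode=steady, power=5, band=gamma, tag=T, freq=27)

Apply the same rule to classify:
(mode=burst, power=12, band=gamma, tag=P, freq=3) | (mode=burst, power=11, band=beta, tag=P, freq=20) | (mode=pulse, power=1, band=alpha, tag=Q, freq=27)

The classifier is using: power ≥ 7.
(mode=burst, power=12, band=gamma, tag=P, freq=3) — power = 12, hence Positive. (mode=burst, power=11, band=beta, tag=P, freq=20) — power = 11, hence Positive. (mode=pulse, power=1, band=alpha, tag=Q, freq=27) — power = 1, hence Negative.

Positive, Positive, Negative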